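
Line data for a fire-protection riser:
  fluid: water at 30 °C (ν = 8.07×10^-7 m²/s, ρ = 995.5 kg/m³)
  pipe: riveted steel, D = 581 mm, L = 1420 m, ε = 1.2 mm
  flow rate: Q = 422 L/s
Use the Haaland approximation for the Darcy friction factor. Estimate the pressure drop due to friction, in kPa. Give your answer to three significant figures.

Δp ≈ 73.4 kPa

V = 4Q/(πD²) = 4·0.422/(π·0.581²) = 1.592 m/s
Re = VD/ν = 1.592·0.581/8.07×10^-7 = 1.15×10^6 → turbulent
ε/D = 1.2/581 = 0.00207
Haaland: f = 0.02381
h_f = f(L/D)V²/(2g) = 0.02381·(1420/0.581)·1.592²/(2·9.81) = 7.514 m
Δp = ρg·h_f = 995.5·9.81·7.514 = 73.38 kPa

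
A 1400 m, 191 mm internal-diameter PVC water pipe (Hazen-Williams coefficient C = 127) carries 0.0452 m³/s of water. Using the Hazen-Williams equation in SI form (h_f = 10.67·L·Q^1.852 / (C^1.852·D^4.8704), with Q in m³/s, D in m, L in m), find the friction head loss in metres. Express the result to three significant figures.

h_f = 10.67·1400·0.0452^1.852 / (127^1.852·0.191^4.8704) = 19.45 m

h_f ≈ 19.5 m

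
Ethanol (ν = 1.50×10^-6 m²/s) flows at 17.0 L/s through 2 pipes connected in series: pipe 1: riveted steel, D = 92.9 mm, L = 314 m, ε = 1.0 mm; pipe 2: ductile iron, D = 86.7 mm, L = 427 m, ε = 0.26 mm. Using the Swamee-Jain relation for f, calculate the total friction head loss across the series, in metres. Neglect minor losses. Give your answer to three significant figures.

Pipe 1: V = 2.508 m/s, Re = 1.55×10^5, ε/D = 0.0108, f = 0.03942, h_1 = f(L/D)V²/2g = 42.71 m
Pipe 2: V = 2.880 m/s, Re = 1.66×10^5, ε/D = 0.00300, f = 0.02716, h_2 = f(L/D)V²/2g = 56.54 m
Series → Q common, losses add: H = Σh = 99.25 m

H ≈ 99.3 m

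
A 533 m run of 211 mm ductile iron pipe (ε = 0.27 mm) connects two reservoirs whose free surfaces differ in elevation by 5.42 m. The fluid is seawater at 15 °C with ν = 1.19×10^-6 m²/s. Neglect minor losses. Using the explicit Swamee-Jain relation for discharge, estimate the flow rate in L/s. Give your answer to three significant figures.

Swamee-Jain (Type II): Q = -0.965·√(gD⁵h_f/L)·ln[ε/(3.7D) + √(3.17ν²L/(gD³h_f))]
√(gD⁵h_f/L) = √(9.81·0.211⁵·5.42/533) = 0.006459
ε/(3.7D) = 3.46×10^-4; √(3.17ν²L/(gD³h_f)) = 6.92×10^-5
Q = -0.965·0.006459·ln(4.151×10^-4) = 0.04854 m³/s
Check: V = 1.39 m/s, Re = 2.46×10^5, f = 0.02201, h_f = 5.46 m ≈ 5.42 m ✓

Q ≈ 48.5 L/s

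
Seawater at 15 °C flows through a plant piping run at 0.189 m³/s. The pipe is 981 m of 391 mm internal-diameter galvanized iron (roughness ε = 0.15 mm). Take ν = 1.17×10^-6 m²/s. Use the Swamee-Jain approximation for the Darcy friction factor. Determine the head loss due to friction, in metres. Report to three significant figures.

V = 4Q/(πD²) = 4·0.189/(π·0.391²) = 1.574 m/s
Re = VD/ν = 1.574·0.391/1.17×10^-6 = 5.26×10^5 → turbulent
ε/D = 0.15/391 = 3.84×10^-4
Swamee-Jain: f = 0.01695
h_f = f(L/D)V²/(2g) = 0.01695·(981/0.391)·1.574²/(2·9.81) = 5.371 m

h_f ≈ 5.37 m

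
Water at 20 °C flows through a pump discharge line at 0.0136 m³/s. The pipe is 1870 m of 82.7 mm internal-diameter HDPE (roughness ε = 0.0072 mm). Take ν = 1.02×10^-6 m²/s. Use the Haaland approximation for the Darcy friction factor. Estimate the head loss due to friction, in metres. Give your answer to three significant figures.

h_f ≈ 118 m

V = 4Q/(πD²) = 4·0.0136/(π·0.0827²) = 2.532 m/s
Re = VD/ν = 2.532·0.0827/1.02×10^-6 = 2.05×10^5 → turbulent
ε/D = 0.0072/82.7 = 8.71×10^-5
Haaland: f = 0.01603
h_f = f(L/D)V²/(2g) = 0.01603·(1870/0.0827)·2.532²/(2·9.81) = 118.4 m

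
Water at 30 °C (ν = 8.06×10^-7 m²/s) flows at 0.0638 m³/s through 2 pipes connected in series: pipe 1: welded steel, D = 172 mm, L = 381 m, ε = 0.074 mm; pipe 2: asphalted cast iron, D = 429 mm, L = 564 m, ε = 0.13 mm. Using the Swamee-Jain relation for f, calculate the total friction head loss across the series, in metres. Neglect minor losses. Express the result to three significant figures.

Pipe 1: V = 2.746 m/s, Re = 5.86×10^5, ε/D = 4.30×10^-4, f = 0.01718, h_1 = f(L/D)V²/2g = 14.62 m
Pipe 2: V = 0.4414 m/s, Re = 2.35×10^5, ε/D = 3.03×10^-4, f = 0.01750, h_2 = f(L/D)V²/2g = 0.2284 m
Series → Q common, losses add: H = Σh = 14.85 m

H ≈ 14.9 m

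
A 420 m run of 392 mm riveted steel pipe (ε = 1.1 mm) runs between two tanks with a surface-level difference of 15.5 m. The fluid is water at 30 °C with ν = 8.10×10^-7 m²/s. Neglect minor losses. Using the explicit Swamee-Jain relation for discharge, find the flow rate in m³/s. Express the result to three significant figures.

Q ≈ 0.401 m³/s

Swamee-Jain (Type II): Q = -0.965·√(gD⁵h_f/L)·ln[ε/(3.7D) + √(3.17ν²L/(gD³h_f))]
√(gD⁵h_f/L) = √(9.81·0.392⁵·15.5/420) = 0.05789
ε/(3.7D) = 7.58×10^-4; √(3.17ν²L/(gD³h_f)) = 9.77×10^-6
Q = -0.965·0.05789·ln(7.682×10^-4) = 0.4006 m³/s
Check: V = 3.32 m/s, Re = 1.61×10^6, f = 0.02582, h_f = 15.5 m ≈ 15.5 m ✓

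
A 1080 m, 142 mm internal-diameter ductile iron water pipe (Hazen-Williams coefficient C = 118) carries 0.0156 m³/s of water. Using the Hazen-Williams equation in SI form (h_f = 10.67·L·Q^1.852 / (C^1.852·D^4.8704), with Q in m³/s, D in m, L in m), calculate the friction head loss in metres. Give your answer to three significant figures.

h_f ≈ 10.2 m

h_f = 10.67·1080·0.0156^1.852 / (118^1.852·0.142^4.8704) = 10.16 m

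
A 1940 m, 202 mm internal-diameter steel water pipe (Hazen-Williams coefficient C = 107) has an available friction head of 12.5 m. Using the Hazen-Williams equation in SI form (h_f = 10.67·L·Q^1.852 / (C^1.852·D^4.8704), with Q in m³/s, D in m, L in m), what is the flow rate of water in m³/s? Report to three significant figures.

Rearranging: Q = [h_f·C^1.852·D^4.8704 / (10.67·L)]^(1/1.852)
Q = [12.5·107^1.852·0.202^4.8704 / (10.67·1940)]^0.540 = 0.02914 m³/s

Q ≈ 0.0291 m³/s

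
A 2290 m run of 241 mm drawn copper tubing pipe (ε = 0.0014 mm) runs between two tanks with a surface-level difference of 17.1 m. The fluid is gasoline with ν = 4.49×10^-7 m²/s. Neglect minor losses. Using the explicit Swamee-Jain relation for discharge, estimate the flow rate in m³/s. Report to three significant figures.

Q ≈ 0.0785 m³/s

Swamee-Jain (Type II): Q = -0.965·√(gD⁵h_f/L)·ln[ε/(3.7D) + √(3.17ν²L/(gD³h_f))]
√(gD⁵h_f/L) = √(9.81·0.241⁵·17.1/2290) = 0.007717
ε/(3.7D) = 1.57×10^-6; √(3.17ν²L/(gD³h_f)) = 2.50×10^-5
Q = -0.965·0.007717·ln(2.654×10^-5) = 0.07847 m³/s
Check: V = 1.72 m/s, Re = 9.23×10^5, f = 0.01190, h_f = 17.1 m ≈ 17.1 m ✓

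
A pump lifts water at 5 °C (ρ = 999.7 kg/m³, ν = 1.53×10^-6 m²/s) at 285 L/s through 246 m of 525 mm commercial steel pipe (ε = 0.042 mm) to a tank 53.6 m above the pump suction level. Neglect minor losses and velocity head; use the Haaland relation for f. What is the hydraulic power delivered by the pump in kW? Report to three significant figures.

P_hyd ≈ 151 kW

V = 4Q/(πD²) = 1.317 m/s; Re = 4.52×10^5; ε/D = 8.00×10^-5; f = 0.01422
h_f = f(L/D)V²/2g = 0.5885 m
Total head H = z + h_f = 53.6 + 0.5885 = 54.19 m
P_hyd = ρgQH = 999.7·9.81·0.285·54.19 = 151.5 kW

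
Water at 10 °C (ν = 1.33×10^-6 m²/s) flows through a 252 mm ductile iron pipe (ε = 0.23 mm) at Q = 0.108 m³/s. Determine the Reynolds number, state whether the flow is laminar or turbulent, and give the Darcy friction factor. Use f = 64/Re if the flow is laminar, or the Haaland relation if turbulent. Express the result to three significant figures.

V = 4Q/(πD²) = 2.165 m/s
Re = VD/ν = 2.165·0.252/1.33×10^-6 = 4.10×10^5
Re > 4000 → turbulent; ε/D = 9.13×10^-4
Haaland: f = 0.01992

Re ≈ 4.10×10^5; turbulent; f ≈ 0.0199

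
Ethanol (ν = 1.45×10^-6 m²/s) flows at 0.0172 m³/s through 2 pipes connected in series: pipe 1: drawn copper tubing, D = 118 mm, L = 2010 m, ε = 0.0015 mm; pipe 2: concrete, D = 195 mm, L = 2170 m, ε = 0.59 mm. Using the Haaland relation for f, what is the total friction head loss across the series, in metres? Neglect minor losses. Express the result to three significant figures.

H ≈ 41.7 m

Pipe 1: V = 1.573 m/s, Re = 1.28×10^5, ε/D = 1.27×10^-5, f = 0.01700, h_1 = f(L/D)V²/2g = 36.50 m
Pipe 2: V = 0.5759 m/s, Re = 7.75×10^4, ε/D = 0.00303, f = 0.02776, h_2 = f(L/D)V²/2g = 5.223 m
Series → Q common, losses add: H = Σh = 41.72 m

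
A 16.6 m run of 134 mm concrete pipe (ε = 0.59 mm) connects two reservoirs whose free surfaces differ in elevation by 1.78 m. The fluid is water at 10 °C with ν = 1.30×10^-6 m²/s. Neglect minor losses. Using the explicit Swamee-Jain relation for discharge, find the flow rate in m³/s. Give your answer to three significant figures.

Swamee-Jain (Type II): Q = -0.965·√(gD⁵h_f/L)·ln[ε/(3.7D) + √(3.17ν²L/(gD³h_f))]
√(gD⁵h_f/L) = √(9.81·0.134⁵·1.78/16.6) = 0.006741
ε/(3.7D) = 0.00119; √(3.17ν²L/(gD³h_f)) = 4.60×10^-5
Q = -0.965·0.006741·ln(0.001236) = 0.04356 m³/s
Check: V = 3.09 m/s, Re = 3.18×10^5, f = 0.02969, h_f = 1.79 m ≈ 1.78 m ✓

Q ≈ 0.0436 m³/s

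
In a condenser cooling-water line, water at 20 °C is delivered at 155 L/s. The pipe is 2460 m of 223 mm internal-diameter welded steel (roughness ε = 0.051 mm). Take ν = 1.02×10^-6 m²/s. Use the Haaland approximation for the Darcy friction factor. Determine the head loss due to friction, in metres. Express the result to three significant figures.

V = 4Q/(πD²) = 4·0.155/(π·0.223²) = 3.969 m/s
Re = VD/ν = 3.969·0.223/1.02×10^-6 = 8.68×10^5 → turbulent
ε/D = 0.051/223 = 2.29×10^-4
Haaland: f = 0.01501
h_f = f(L/D)V²/(2g) = 0.01501·(2460/0.223)·3.969²/(2·9.81) = 132.9 m

h_f ≈ 133 m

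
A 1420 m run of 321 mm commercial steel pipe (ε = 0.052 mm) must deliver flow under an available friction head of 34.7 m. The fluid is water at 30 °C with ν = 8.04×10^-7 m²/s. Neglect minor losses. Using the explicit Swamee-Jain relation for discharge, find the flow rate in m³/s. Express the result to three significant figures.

Swamee-Jain (Type II): Q = -0.965·√(gD⁵h_f/L)·ln[ε/(3.7D) + √(3.17ν²L/(gD³h_f))]
√(gD⁵h_f/L) = √(9.81·0.321⁵·34.7/1420) = 0.02858
ε/(3.7D) = 4.38×10^-5; √(3.17ν²L/(gD³h_f)) = 1.61×10^-5
Q = -0.965·0.02858·ln(5.986×10^-5) = 0.2682 m³/s
Check: V = 3.31 m/s, Re = 1.32×10^6, f = 0.01410, h_f = 34.9 m ≈ 34.7 m ✓

Q ≈ 0.268 m³/s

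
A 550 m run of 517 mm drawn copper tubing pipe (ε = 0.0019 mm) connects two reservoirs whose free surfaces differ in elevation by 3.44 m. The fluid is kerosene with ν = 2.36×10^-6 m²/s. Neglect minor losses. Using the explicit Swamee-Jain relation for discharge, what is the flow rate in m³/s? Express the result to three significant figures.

Swamee-Jain (Type II): Q = -0.965·√(gD⁵h_f/L)·ln[ε/(3.7D) + √(3.17ν²L/(gD³h_f))]
√(gD⁵h_f/L) = √(9.81·0.517⁵·3.44/550) = 0.04761
ε/(3.7D) = 9.93×10^-7; √(3.17ν²L/(gD³h_f)) = 4.56×10^-5
Q = -0.965·0.04761·ln(4.663×10^-5) = 0.4582 m³/s
Check: V = 2.18 m/s, Re = 4.78×10^5, f = 0.01325, h_f = 3.42 m ≈ 3.44 m ✓

Q ≈ 0.458 m³/s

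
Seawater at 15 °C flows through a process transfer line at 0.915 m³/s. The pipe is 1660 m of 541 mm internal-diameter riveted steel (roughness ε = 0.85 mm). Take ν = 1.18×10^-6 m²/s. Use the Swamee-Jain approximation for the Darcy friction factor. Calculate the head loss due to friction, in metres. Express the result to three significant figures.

V = 4Q/(πD²) = 4·0.915/(π·0.541²) = 3.980 m/s
Re = VD/ν = 3.980·0.541/1.18×10^-6 = 1.82×10^6 → turbulent
ε/D = 0.85/541 = 0.00157
Swamee-Jain: f = 0.02216
h_f = f(L/D)V²/(2g) = 0.02216·(1660/0.541)·3.980²/(2·9.81) = 54.92 m

h_f ≈ 54.9 m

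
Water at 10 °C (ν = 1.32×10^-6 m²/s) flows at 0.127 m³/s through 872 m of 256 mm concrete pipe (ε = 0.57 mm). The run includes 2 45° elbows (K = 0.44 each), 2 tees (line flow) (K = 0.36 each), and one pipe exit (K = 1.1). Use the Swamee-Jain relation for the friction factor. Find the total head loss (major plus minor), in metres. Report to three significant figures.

H_L ≈ 26.8 m

V = 4Q/(πD²) = 2.467 m/s; V²/2g = 0.3103 m
Re = 4.79×10^5, ε/D = 0.00223 → f = 0.02457 (Swamee-Jain)
Major: h_f = f(L/D)·V²/2g = 0.02457·3406·0.3103 = 25.97 m
Minor: ΣK = 2.70; h_m = ΣK·V²/2g = 0.8378 m
Total H_L = 25.97 + 0.8378 = 26.81 m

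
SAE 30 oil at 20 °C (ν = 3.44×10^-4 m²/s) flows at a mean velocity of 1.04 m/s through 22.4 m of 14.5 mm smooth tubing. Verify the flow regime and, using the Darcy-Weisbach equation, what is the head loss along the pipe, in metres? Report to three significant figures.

Re = VD/ν = 1.04·0.01450/3.44×10^-4 = 43.8 → laminar (Re < 2300)
f = 64/Re = 1.460
h_f = f(L/D)V²/(2g) = 1.460·(22.4/0.01450)·1.04²/(2·9.81) = 124.3 m

h_f ≈ 124 m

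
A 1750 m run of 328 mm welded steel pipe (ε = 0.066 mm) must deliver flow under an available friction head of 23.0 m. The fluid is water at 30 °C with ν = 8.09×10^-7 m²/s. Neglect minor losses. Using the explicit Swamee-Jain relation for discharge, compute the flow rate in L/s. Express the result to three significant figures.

Q ≈ 203 L/s

Swamee-Jain (Type II): Q = -0.965·√(gD⁵h_f/L)·ln[ε/(3.7D) + √(3.17ν²L/(gD³h_f))]
√(gD⁵h_f/L) = √(9.81·0.328⁵·23.0/1750) = 0.02212
ε/(3.7D) = 5.44×10^-5; √(3.17ν²L/(gD³h_f)) = 2.14×10^-5
Q = -0.965·0.02212·ln(7.574×10^-5) = 0.2026 m³/s
Check: V = 2.40 m/s, Re = 9.72×10^5, f = 0.01481, h_f = 23.1 m ≈ 23.0 m ✓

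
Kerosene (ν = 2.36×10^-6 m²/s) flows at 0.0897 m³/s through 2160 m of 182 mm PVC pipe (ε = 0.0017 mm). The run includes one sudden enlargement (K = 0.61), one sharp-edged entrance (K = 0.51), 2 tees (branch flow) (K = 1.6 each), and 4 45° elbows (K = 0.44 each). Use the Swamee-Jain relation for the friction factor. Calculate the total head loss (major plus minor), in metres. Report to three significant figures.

H_L ≈ 110 m

V = 4Q/(πD²) = 3.448 m/s; V²/2g = 0.6059 m
Re = 2.66×10^5, ε/D = 9.34×10^-6 → f = 0.01481 (Swamee-Jain)
Major: h_f = f(L/D)·V²/2g = 0.01481·11868·0.6059 = 106.5 m
Minor: ΣK = 6.08; h_m = ΣK·V²/2g = 3.684 m
Total H_L = 106.5 + 3.684 = 110.2 m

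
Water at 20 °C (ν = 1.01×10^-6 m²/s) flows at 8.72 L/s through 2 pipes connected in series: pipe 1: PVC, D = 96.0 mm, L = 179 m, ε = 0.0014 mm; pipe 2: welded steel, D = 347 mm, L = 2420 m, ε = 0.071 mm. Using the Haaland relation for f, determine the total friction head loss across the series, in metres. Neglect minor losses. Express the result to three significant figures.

Pipe 1: V = 1.205 m/s, Re = 1.15×10^5, ε/D = 1.46×10^-5, f = 0.01739, h_1 = f(L/D)V²/2g = 2.399 m
Pipe 2: V = 0.09221 m/s, Re = 3.17×10^4, ε/D = 2.05×10^-4, f = 0.02348, h_2 = f(L/D)V²/2g = 0.07095 m
Series → Q common, losses add: H = Σh = 2.470 m

H ≈ 2.47 m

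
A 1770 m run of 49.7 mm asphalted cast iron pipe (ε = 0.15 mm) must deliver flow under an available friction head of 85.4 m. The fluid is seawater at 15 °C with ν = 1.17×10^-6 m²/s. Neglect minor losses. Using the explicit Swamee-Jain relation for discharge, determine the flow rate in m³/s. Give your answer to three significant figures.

Q ≈ 0.00249 m³/s

Swamee-Jain (Type II): Q = -0.965·√(gD⁵h_f/L)·ln[ε/(3.7D) + √(3.17ν²L/(gD³h_f))]
√(gD⁵h_f/L) = √(9.81·0.0497⁵·85.4/1770) = 3.789×10^-4
ε/(3.7D) = 8.16×10^-4; √(3.17ν²L/(gD³h_f)) = 2.73×10^-4
Q = -0.965·3.789×10^-4·ln(0.001089) = 0.002494 m³/s
Check: V = 1.29 m/s, Re = 5.46×10^4, f = 0.02878, h_f = 86.3 m ≈ 85.4 m ✓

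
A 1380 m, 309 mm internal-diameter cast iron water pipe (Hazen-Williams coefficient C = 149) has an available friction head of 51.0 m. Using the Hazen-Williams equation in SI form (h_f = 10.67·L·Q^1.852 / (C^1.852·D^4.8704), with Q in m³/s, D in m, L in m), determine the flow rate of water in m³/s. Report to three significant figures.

Q ≈ 0.319 m³/s

Rearranging: Q = [h_f·C^1.852·D^4.8704 / (10.67·L)]^(1/1.852)
Q = [51.0·149^1.852·0.309^4.8704 / (10.67·1380)]^0.540 = 0.3187 m³/s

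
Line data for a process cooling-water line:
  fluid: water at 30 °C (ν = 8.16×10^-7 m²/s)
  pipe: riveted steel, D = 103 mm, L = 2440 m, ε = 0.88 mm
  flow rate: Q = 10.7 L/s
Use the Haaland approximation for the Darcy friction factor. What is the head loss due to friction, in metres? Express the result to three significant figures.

h_f ≈ 72.5 m

V = 4Q/(πD²) = 4·0.0107/(π·0.103²) = 1.284 m/s
Re = VD/ν = 1.284·0.103/8.16×10^-7 = 1.62×10^5 → turbulent
ε/D = 0.88/103 = 0.00854
Haaland: f = 0.03642
h_f = f(L/D)V²/(2g) = 0.03642·(2440/0.103)·1.284²/(2·9.81) = 72.51 m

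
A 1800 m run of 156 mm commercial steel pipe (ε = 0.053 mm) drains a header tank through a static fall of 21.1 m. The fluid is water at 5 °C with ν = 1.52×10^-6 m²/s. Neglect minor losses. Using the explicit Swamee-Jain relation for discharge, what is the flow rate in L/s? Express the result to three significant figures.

Q ≈ 26.5 L/s

Swamee-Jain (Type II): Q = -0.965·√(gD⁵h_f/L)·ln[ε/(3.7D) + √(3.17ν²L/(gD³h_f))]
√(gD⁵h_f/L) = √(9.81·0.156⁵·21.1/1800) = 0.003259
ε/(3.7D) = 9.18×10^-5; √(3.17ν²L/(gD³h_f)) = 1.30×10^-4
Q = -0.965·0.003259·ln(2.213×10^-4) = 0.02647 m³/s
Check: V = 1.38 m/s, Re = 1.42×10^5, f = 0.01877, h_f = 21.2 m ≈ 21.1 m ✓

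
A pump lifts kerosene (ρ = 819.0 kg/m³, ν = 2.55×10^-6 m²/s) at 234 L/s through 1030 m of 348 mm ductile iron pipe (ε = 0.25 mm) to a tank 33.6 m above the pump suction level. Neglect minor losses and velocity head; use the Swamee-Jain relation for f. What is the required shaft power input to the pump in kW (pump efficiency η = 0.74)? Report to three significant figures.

V = 4Q/(πD²) = 2.460 m/s; Re = 3.36×10^5; ε/D = 7.18×10^-4; f = 0.01936
h_f = f(L/D)V²/2g = 17.68 m
Total head H = z + h_f = 33.6 + 17.68 = 51.28 m
P_hyd = ρgQH = 819.0·9.81·0.234·51.28 = 96.41 kW
P_shaft = P_hyd/η = 96.41/0.74 = 130.3 kW

P_shaft ≈ 130 kW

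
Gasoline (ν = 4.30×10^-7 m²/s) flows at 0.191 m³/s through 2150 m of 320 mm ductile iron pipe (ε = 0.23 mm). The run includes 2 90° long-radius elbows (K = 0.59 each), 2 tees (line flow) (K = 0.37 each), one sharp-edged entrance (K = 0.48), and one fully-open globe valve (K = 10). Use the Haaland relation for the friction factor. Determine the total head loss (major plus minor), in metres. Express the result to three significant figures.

V = 4Q/(πD²) = 2.375 m/s; V²/2g = 0.2875 m
Re = 1.77×10^6, ε/D = 7.19×10^-4 → f = 0.01838 (Haaland)
Major: h_f = f(L/D)·V²/2g = 0.01838·6719·0.2875 = 35.49 m
Minor: ΣK = 12.4; h_m = ΣK·V²/2g = 3.565 m
Total H_L = 35.49 + 3.565 = 39.06 m

H_L ≈ 39.1 m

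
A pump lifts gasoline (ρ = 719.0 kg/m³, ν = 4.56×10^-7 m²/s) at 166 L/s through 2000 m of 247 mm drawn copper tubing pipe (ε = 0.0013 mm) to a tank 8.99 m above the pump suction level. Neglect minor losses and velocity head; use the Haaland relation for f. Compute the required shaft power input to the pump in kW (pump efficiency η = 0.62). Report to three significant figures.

V = 4Q/(πD²) = 3.464 m/s; Re = 1.88×10^6; ε/D = 5.26×10^-6; f = 0.01059
h_f = f(L/D)V²/2g = 52.47 m
Total head H = z + h_f = 8.99 + 52.47 = 61.46 m
P_hyd = ρgQH = 719.0·9.81·0.166·61.46 = 71.96 kW
P_shaft = P_hyd/η = 71.96/0.62 = 116.1 kW

P_shaft ≈ 116 kW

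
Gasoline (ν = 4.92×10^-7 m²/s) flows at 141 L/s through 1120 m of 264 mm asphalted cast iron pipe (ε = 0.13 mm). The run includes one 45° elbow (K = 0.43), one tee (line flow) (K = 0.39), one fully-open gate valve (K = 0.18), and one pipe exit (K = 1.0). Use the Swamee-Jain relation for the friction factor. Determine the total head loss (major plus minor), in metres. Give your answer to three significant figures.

V = 4Q/(πD²) = 2.576 m/s; V²/2g = 0.3382 m
Re = 1.38×10^6, ε/D = 4.92×10^-4 → f = 0.01710 (Swamee-Jain)
Major: h_f = f(L/D)·V²/2g = 0.01710·4242·0.3382 = 24.54 m
Minor: ΣK = 2.00; h_m = ΣK·V²/2g = 0.6764 m
Total H_L = 24.54 + 0.6764 = 25.21 m

H_L ≈ 25.2 m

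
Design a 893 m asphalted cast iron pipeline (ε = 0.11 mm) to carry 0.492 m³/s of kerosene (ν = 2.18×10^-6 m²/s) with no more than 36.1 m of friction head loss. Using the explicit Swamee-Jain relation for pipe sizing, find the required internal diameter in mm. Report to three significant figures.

Swamee-Jain (Type III): D = 0.66·[ε^1.25·(LQ²/(gh_f))^4.75 + ν·Q^9.4·(L/(gh_f))^5.2]^0.04
LQ²/(gh_f) = 0.6104; L/(gh_f) = 2.522
Term 1 = ε^1.25·(…)^4.75 = 1.08×10^-6; Term 2 = ν·Q^9.4·(…)^5.2 = 3.40×10^-7
D = 0.66·(1.08×10^-6 + 3.40×10^-7)^0.04 = 0.3852 m = 385 mm
Check: V = 4.22 m/s, Re = 7.46×10^5, f = 0.01585, h_f = 33.4 m ≈ 36.1 m ✓

D ≈ 385 mm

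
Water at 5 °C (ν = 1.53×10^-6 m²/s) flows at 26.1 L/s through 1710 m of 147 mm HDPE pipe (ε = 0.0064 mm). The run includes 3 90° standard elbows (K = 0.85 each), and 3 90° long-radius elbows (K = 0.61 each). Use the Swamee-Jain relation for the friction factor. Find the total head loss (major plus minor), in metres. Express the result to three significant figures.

V = 4Q/(πD²) = 1.538 m/s; V²/2g = 0.1205 m
Re = 1.48×10^5, ε/D = 4.35×10^-5 → f = 0.01682 (Swamee-Jain)
Major: h_f = f(L/D)·V²/2g = 0.01682·11633·0.1205 = 23.58 m
Minor: ΣK = 4.38; h_m = ΣK·V²/2g = 0.5280 m
Total H_L = 23.58 + 0.5280 = 24.11 m

H_L ≈ 24.1 m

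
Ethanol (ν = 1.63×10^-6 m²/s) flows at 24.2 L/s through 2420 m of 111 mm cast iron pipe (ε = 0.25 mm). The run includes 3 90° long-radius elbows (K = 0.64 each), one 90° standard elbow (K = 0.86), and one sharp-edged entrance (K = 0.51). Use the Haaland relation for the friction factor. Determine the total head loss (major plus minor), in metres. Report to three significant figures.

V = 4Q/(πD²) = 2.501 m/s; V²/2g = 0.3188 m
Re = 1.70×10^5, ε/D = 0.00225 → f = 0.02507 (Haaland)
Major: h_f = f(L/D)·V²/2g = 0.02507·21802·0.3188 = 174.2 m
Minor: ΣK = 3.29; h_m = ΣK·V²/2g = 1.049 m
Total H_L = 174.2 + 1.049 = 175.3 m

H_L ≈ 175 m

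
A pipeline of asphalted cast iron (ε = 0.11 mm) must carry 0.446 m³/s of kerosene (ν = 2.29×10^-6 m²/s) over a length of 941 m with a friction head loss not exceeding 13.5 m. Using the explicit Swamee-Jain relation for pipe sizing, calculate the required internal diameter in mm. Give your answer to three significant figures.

Swamee-Jain (Type III): D = 0.66·[ε^1.25·(LQ²/(gh_f))^4.75 + ν·Q^9.4·(L/(gh_f))^5.2]^0.04
LQ²/(gh_f) = 1.413; L/(gh_f) = 7.105
Term 1 = ε^1.25·(…)^4.75 = 5.83×10^-5; Term 2 = ν·Q^9.4·(…)^5.2 = 3.10×10^-5
D = 0.66·(5.83×10^-5 + 3.10×10^-5)^0.04 = 0.4545 m = 455 mm
Check: V = 2.75 m/s, Re = 5.46×10^5, f = 0.01579, h_f = 12.6 m ≈ 13.5 m ✓

D ≈ 455 mm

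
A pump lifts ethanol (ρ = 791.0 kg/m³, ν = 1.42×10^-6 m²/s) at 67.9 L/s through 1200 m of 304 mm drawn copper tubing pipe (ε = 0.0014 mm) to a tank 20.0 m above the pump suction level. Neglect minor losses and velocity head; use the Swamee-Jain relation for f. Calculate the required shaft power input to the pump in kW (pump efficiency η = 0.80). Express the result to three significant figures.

V = 4Q/(πD²) = 0.9355 m/s; Re = 2.00×10^5; ε/D = 4.61×10^-6; f = 0.01557
h_f = f(L/D)V²/2g = 2.741 m
Total head H = z + h_f = 20.0 + 2.741 = 22.74 m
P_hyd = ρgQH = 791.0·9.81·0.0679·22.74 = 11.98 kW
P_shaft = P_hyd/η = 11.98/0.80 = 14.98 kW

P_shaft ≈ 15.0 kW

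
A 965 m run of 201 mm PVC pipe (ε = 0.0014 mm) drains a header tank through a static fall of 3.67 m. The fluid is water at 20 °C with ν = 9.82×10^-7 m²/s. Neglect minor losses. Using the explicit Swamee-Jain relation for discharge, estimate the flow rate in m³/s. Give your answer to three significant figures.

Q ≈ 0.0310 m³/s

Swamee-Jain (Type II): Q = -0.965·√(gD⁵h_f/L)·ln[ε/(3.7D) + √(3.17ν²L/(gD³h_f))]
√(gD⁵h_f/L) = √(9.81·0.201⁵·3.67/965) = 0.003499
ε/(3.7D) = 1.88×10^-6; √(3.17ν²L/(gD³h_f)) = 1.00×10^-4
Q = -0.965·0.003499·ln(1.023×10^-4) = 0.03102 m³/s
Check: V = 0.978 m/s, Re = 2.00×10^5, f = 0.01559, h_f = 3.65 m ≈ 3.67 m ✓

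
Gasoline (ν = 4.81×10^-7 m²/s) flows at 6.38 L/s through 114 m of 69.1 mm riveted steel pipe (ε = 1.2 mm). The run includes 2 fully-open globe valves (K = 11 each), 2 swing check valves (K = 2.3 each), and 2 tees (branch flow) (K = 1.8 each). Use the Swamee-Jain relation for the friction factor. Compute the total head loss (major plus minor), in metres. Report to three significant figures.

H_L ≈ 15.7 m

V = 4Q/(πD²) = 1.701 m/s; V²/2g = 0.1475 m
Re = 2.44×10^5, ε/D = 0.0174 → f = 0.04641 (Swamee-Jain)
Major: h_f = f(L/D)·V²/2g = 0.04641·1650·0.1475 = 11.29 m
Minor: ΣK = 30.2; h_m = ΣK·V²/2g = 4.455 m
Total H_L = 11.29 + 4.455 = 15.75 m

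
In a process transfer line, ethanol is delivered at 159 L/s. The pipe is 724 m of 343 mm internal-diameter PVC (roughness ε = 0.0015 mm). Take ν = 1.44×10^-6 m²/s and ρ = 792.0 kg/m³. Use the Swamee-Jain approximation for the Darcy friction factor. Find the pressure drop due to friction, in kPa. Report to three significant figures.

Δp ≈ 33.7 kPa

V = 4Q/(πD²) = 4·0.159/(π·0.343²) = 1.721 m/s
Re = VD/ν = 1.721·0.343/1.44×10^-6 = 4.10×10^5 → turbulent
ε/D = 0.0015/343 = 4.37×10^-6
Swamee-Jain: f = 0.01363
h_f = f(L/D)V²/(2g) = 0.01363·(724/0.343)·1.721²/(2·9.81) = 4.342 m
Δp = ρg·h_f = 792.0·9.81·4.342 = 33.74 kPa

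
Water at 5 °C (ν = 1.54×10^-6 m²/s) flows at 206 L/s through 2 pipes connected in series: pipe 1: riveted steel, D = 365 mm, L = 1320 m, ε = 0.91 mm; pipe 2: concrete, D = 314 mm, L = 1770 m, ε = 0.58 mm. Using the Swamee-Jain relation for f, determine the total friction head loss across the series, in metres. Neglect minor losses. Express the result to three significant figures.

Pipe 1: V = 1.969 m/s, Re = 4.67×10^5, ε/D = 0.00249, f = 0.02531, h_1 = f(L/D)V²/2g = 18.08 m
Pipe 2: V = 2.660 m/s, Re = 5.42×10^5, ε/D = 0.00185, f = 0.02340, h_2 = f(L/D)V²/2g = 47.58 m
Series → Q common, losses add: H = Σh = 65.66 m

H ≈ 65.7 m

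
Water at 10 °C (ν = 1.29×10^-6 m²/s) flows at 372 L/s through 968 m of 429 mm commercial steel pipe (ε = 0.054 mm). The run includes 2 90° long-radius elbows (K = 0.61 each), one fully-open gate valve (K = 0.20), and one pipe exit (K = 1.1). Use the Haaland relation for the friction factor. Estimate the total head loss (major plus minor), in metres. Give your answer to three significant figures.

H_L ≈ 11.4 m

V = 4Q/(πD²) = 2.574 m/s; V²/2g = 0.3376 m
Re = 8.56×10^5, ε/D = 1.26×10^-4 → f = 0.01385 (Haaland)
Major: h_f = f(L/D)·V²/2g = 0.01385·2256·0.3376 = 10.55 m
Minor: ΣK = 2.52; h_m = ΣK·V²/2g = 0.8507 m
Total H_L = 10.55 + 0.8507 = 11.40 m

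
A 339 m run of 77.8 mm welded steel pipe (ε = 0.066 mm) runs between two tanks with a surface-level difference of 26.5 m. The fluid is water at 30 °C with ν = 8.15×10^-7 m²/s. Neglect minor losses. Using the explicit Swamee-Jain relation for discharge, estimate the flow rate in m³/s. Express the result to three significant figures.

Swamee-Jain (Type II): Q = -0.965·√(gD⁵h_f/L)·ln[ε/(3.7D) + √(3.17ν²L/(gD³h_f))]
√(gD⁵h_f/L) = √(9.81·0.0778⁵·26.5/339) = 0.001478
ε/(3.7D) = 2.29×10^-4; √(3.17ν²L/(gD³h_f)) = 7.64×10^-5
Q = -0.965·0.001478·ln(3.056×10^-4) = 0.01155 m³/s
Check: V = 2.43 m/s, Re = 2.32×10^5, f = 0.02038, h_f = 26.7 m ≈ 26.5 m ✓

Q ≈ 0.0115 m³/s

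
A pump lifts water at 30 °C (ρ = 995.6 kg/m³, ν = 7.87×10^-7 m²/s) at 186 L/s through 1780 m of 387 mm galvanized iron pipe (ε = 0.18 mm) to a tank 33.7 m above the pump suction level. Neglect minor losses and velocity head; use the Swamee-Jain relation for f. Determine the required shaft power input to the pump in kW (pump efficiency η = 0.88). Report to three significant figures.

V = 4Q/(πD²) = 1.581 m/s; Re = 7.78×10^5; ε/D = 4.65×10^-4; f = 0.01721
h_f = f(L/D)V²/2g = 10.09 m
Total head H = z + h_f = 33.7 + 10.09 = 43.79 m
P_hyd = ρgQH = 995.6·9.81·0.186·43.79 = 79.55 kW
P_shaft = P_hyd/η = 79.55/0.88 = 90.39 kW

P_shaft ≈ 90.4 kW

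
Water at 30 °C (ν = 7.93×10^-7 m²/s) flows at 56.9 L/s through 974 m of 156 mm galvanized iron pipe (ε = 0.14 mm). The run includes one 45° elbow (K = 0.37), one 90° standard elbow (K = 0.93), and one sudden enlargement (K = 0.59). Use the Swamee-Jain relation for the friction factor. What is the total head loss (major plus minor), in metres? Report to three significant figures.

V = 4Q/(πD²) = 2.977 m/s; V²/2g = 0.4517 m
Re = 5.86×10^5, ε/D = 8.97×10^-4 → f = 0.01980 (Swamee-Jain)
Major: h_f = f(L/D)·V²/2g = 0.01980·6244·0.4517 = 55.83 m
Minor: ΣK = 1.89; h_m = ΣK·V²/2g = 0.8537 m
Total H_L = 55.83 + 0.8537 = 56.69 m

H_L ≈ 56.7 m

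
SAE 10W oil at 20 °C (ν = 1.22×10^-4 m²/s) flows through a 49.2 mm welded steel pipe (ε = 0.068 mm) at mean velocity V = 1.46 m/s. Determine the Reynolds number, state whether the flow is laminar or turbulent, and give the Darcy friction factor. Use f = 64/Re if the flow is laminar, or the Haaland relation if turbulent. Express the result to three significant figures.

Re ≈ 589; laminar; f = 64/Re ≈ 0.109

Re = VD/ν = 1.460·0.0492/1.22×10^-4 = 589
Re < 2300 → laminar → f = 64/Re = 0.1087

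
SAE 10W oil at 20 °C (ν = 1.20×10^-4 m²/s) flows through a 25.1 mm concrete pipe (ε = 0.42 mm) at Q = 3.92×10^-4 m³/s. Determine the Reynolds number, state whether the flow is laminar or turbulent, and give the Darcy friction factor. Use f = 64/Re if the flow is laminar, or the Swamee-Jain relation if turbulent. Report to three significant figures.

Re ≈ 166; laminar; f = 64/Re ≈ 0.386

V = 4Q/(πD²) = 0.7922 m/s
Re = VD/ν = 0.7922·0.0251/1.20×10^-4 = 166
Re < 2300 → laminar → f = 64/Re = 0.3862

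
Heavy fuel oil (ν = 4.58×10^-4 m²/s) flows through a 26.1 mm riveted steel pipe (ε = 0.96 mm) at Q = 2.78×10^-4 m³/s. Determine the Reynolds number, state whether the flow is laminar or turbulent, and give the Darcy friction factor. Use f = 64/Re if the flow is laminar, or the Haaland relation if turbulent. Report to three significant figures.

V = 4Q/(πD²) = 0.5196 m/s
Re = VD/ν = 0.5196·0.0261/4.58×10^-4 = 29.6
Re < 2300 → laminar → f = 64/Re = 2.161

Re ≈ 29.6; laminar; f = 64/Re ≈ 2.16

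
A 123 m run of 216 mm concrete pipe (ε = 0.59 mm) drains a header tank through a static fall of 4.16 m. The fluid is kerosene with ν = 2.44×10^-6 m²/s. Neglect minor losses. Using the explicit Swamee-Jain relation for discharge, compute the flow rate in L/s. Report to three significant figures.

Swamee-Jain (Type II): Q = -0.965·√(gD⁵h_f/L)·ln[ε/(3.7D) + √(3.17ν²L/(gD³h_f))]
√(gD⁵h_f/L) = √(9.81·0.216⁵·4.16/123) = 0.01249
ε/(3.7D) = 7.38×10^-4; √(3.17ν²L/(gD³h_f)) = 7.51×10^-5
Q = -0.965·0.01249·ln(8.134×10^-4) = 0.08575 m³/s
Check: V = 2.34 m/s, Re = 2.07×10^5, f = 0.02636, h_f = 4.19 m ≈ 4.16 m ✓

Q ≈ 85.7 L/s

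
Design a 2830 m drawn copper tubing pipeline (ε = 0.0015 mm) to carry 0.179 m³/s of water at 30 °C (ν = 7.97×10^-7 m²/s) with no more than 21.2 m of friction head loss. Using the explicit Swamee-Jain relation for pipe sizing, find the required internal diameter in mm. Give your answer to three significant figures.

Swamee-Jain (Type III): D = 0.66·[ε^1.25·(LQ²/(gh_f))^4.75 + ν·Q^9.4·(L/(gh_f))^5.2]^0.04
LQ²/(gh_f) = 0.4360; L/(gh_f) = 13.61
Term 1 = ε^1.25·(…)^4.75 = 1.02×10^-9; Term 2 = ν·Q^9.4·(…)^5.2 = 5.94×10^-8
D = 0.66·(1.02×10^-9 + 5.94×10^-8)^0.04 = 0.3395 m = 339 mm
Check: V = 1.98 m/s, Re = 8.42×10^5, f = 0.01205, h_f = 20.0 m ≈ 21.2 m ✓

D ≈ 339 mm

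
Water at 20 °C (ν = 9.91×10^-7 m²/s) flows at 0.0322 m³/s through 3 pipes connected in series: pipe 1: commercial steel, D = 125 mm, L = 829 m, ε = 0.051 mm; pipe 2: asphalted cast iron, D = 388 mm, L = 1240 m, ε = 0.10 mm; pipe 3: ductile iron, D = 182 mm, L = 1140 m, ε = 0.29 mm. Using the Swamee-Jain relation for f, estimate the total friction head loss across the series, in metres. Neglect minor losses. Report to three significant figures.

Pipe 1: V = 2.624 m/s, Re = 3.31×10^5, ε/D = 4.08×10^-4, f = 0.01764, h_1 = f(L/D)V²/2g = 41.06 m
Pipe 2: V = 0.2723 m/s, Re = 1.07×10^5, ε/D = 2.58×10^-4, f = 0.01910, h_2 = f(L/D)V²/2g = 0.2307 m
Pipe 3: V = 1.238 m/s, Re = 2.27×10^5, ε/D = 0.00159, f = 0.02315, h_3 = f(L/D)V²/2g = 11.32 m
Series → Q common, losses add: H = Σh = 52.61 m

H ≈ 52.6 m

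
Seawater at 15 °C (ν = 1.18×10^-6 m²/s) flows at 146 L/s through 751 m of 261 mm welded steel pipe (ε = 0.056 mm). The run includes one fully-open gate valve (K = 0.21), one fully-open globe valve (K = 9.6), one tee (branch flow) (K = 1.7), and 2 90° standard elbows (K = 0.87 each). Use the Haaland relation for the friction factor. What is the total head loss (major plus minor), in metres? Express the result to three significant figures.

V = 4Q/(πD²) = 2.729 m/s; V²/2g = 0.3795 m
Re = 6.04×10^5, ε/D = 2.15×10^-4 → f = 0.01521 (Haaland)
Major: h_f = f(L/D)·V²/2g = 0.01521·2877·0.3795 = 16.61 m
Minor: ΣK = 13.2; h_m = ΣK·V²/2g = 5.029 m
Total H_L = 16.61 + 5.029 = 21.64 m

H_L ≈ 21.6 m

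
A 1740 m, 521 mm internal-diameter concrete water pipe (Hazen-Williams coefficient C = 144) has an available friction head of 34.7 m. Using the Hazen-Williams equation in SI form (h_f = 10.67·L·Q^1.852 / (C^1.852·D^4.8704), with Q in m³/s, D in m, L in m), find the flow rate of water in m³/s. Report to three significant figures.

Rearranging: Q = [h_f·C^1.852·D^4.8704 / (10.67·L)]^(1/1.852)
Q = [34.7·144^1.852·0.521^4.8704 / (10.67·1740)]^0.540 = 0.8719 m³/s

Q ≈ 0.872 m³/s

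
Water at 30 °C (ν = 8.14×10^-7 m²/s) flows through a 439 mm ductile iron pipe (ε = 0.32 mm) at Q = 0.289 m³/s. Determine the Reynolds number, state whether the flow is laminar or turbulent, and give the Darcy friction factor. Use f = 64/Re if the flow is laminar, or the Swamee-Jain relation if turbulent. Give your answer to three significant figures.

Re ≈ 1.03×10^6; turbulent; f ≈ 0.0187

V = 4Q/(πD²) = 1.909 m/s
Re = VD/ν = 1.909·0.439/8.14×10^-7 = 1.03×10^6
Re > 4000 → turbulent; ε/D = 7.29×10^-4
Swamee-Jain: f = 0.01867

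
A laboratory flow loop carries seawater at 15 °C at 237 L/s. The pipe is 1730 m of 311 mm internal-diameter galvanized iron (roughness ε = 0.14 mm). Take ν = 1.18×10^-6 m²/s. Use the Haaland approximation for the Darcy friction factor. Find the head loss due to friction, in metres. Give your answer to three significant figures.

V = 4Q/(πD²) = 4·0.237/(π·0.311²) = 3.120 m/s
Re = VD/ν = 3.120·0.311/1.18×10^-6 = 8.22×10^5 → turbulent
ε/D = 0.14/311 = 4.50×10^-4
Haaland: f = 0.01692
h_f = f(L/D)V²/(2g) = 0.01692·(1730/0.311)·3.120²/(2·9.81) = 46.68 m

h_f ≈ 46.7 m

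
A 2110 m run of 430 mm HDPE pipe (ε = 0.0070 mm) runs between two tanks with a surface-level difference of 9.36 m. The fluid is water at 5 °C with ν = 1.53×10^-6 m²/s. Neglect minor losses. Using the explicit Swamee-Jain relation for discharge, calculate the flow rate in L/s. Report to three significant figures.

Q ≈ 241 L/s

Swamee-Jain (Type II): Q = -0.965·√(gD⁵h_f/L)·ln[ε/(3.7D) + √(3.17ν²L/(gD³h_f))]
√(gD⁵h_f/L) = √(9.81·0.430⁵·9.36/2110) = 0.02529
ε/(3.7D) = 4.40×10^-6; √(3.17ν²L/(gD³h_f)) = 4.63×10^-5
Q = -0.965·0.02529·ln(5.071×10^-5) = 0.2414 m³/s
Check: V = 1.66 m/s, Re = 4.67×10^5, f = 0.01350, h_f = 9.33 m ≈ 9.36 m ✓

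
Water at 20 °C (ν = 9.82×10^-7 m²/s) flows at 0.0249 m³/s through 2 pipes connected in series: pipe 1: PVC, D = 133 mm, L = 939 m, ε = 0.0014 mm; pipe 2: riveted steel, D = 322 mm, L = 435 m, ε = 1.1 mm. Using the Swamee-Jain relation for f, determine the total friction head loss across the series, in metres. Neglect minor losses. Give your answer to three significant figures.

Pipe 1: V = 1.792 m/s, Re = 2.43×10^5, ε/D = 1.05×10^-5, f = 0.01507, h_1 = f(L/D)V²/2g = 17.42 m
Pipe 2: V = 0.3058 m/s, Re = 1.00×10^5, ε/D = 0.00342, f = 0.02859, h_2 = f(L/D)V²/2g = 0.1841 m
Series → Q common, losses add: H = Σh = 17.60 m

H ≈ 17.6 m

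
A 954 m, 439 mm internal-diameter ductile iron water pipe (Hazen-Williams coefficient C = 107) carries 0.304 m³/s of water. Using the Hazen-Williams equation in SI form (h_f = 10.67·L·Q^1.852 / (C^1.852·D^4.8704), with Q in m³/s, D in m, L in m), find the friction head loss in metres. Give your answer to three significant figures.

h_f ≈ 10.8 m

h_f = 10.67·954·0.304^1.852 / (107^1.852·0.439^4.8704) = 10.79 m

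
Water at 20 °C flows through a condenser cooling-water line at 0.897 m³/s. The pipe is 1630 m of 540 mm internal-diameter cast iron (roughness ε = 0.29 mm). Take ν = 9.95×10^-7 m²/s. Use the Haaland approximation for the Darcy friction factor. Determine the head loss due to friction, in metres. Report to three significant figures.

h_f ≈ 40.6 m

V = 4Q/(πD²) = 4·0.897/(π·0.540²) = 3.917 m/s
Re = VD/ν = 3.917·0.540/9.95×10^-7 = 2.13×10^6 → turbulent
ε/D = 0.29/540 = 5.37×10^-4
Haaland: f = 0.01721
h_f = f(L/D)V²/(2g) = 0.01721·(1630/0.540)·3.917²/(2·9.81) = 40.61 m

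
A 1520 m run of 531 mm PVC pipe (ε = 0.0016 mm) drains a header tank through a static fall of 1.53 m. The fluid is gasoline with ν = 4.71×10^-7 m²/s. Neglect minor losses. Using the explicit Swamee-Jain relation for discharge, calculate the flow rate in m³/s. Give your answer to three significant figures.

Q ≈ 0.211 m³/s

Swamee-Jain (Type II): Q = -0.965·√(gD⁵h_f/L)·ln[ε/(3.7D) + √(3.17ν²L/(gD³h_f))]
√(gD⁵h_f/L) = √(9.81·0.531⁵·1.53/1520) = 0.02042
ε/(3.7D) = 8.14×10^-7; √(3.17ν²L/(gD³h_f)) = 2.18×10^-5
Q = -0.965·0.02042·ln(2.262×10^-5) = 0.2107 m³/s
Check: V = 0.952 m/s, Re = 1.07×10^6, f = 0.01155, h_f = 1.53 m ≈ 1.53 m ✓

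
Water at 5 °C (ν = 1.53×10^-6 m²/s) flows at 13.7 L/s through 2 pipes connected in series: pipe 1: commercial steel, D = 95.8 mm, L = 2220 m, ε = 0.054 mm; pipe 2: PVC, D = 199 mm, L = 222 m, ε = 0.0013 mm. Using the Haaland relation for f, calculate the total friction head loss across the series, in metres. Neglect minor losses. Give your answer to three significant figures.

H ≈ 85.2 m

Pipe 1: V = 1.901 m/s, Re = 1.19×10^5, ε/D = 5.64×10^-4, f = 0.01992, h_1 = f(L/D)V²/2g = 85.01 m
Pipe 2: V = 0.4405 m/s, Re = 5.73×10^4, ε/D = 6.53×10^-6, f = 0.02011, h_2 = f(L/D)V²/2g = 0.2218 m
Series → Q common, losses add: H = Σh = 85.23 m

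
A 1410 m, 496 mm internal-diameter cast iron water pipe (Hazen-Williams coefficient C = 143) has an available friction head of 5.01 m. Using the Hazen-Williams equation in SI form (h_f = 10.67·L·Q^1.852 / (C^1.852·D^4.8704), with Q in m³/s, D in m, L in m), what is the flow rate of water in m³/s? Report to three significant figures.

Q ≈ 0.300 m³/s

Rearranging: Q = [h_f·C^1.852·D^4.8704 / (10.67·L)]^(1/1.852)
Q = [5.01·143^1.852·0.496^4.8704 / (10.67·1410)]^0.540 = 0.2998 m³/s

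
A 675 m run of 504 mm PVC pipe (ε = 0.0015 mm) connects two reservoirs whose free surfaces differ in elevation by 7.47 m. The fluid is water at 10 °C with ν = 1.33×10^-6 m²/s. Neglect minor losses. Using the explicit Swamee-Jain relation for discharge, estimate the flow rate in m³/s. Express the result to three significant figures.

Q ≈ 0.618 m³/s

Swamee-Jain (Type II): Q = -0.965·√(gD⁵h_f/L)·ln[ε/(3.7D) + √(3.17ν²L/(gD³h_f))]
√(gD⁵h_f/L) = √(9.81·0.504⁵·7.47/675) = 0.05942
ε/(3.7D) = 8.04×10^-7; √(3.17ν²L/(gD³h_f)) = 2.01×10^-5
Q = -0.965·0.05942·ln(2.089×10^-5) = 0.6179 m³/s
Check: V = 3.10 m/s, Re = 1.17×10^6, f = 0.01138, h_f = 7.45 m ≈ 7.47 m ✓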